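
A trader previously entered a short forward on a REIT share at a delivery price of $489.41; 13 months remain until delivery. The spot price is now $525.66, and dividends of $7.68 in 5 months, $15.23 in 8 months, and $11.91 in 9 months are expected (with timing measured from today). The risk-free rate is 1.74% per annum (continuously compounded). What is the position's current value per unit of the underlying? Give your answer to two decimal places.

PV(remaining dividends) I = 7.68·e^(−0.0174·5/12) + 15.23·e^(−0.0174·8/12) + 11.91·e^(−0.0174·9/12) = 34.4345
Current forward F = (S − I)·e^(rT) = (525.66 − 34.4345)·e^(0.0174·13/12) = 491.2255 × 1.019029 = 500.5730
Value (long) = (F − K)·e^(−rT) = (500.5730 − 489.41) × 0.981327 = 10.9546
Short position value = −(long value) = -$10.95

-$10.95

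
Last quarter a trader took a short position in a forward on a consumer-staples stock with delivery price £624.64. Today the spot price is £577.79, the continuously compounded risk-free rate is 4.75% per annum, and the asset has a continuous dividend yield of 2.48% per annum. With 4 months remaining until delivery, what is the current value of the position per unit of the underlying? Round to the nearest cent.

Current fair forward for the remaining 4 months: F = S·e^((r − q)·T), (r − q) = 0.0475 − 0.0248 = 0.0227
F = 577.79 · e^(0.0227 × 4/12) = 577.79 × 1.007595 = 582.1783
Value of long forward = (F − K)·e^(−rT) = (582.1783 − 624.64) · e^(−0.0475·4/12)
= -42.4617 × 0.984291 = -41.79
Short position value = −(long value) = £41.79

£41.79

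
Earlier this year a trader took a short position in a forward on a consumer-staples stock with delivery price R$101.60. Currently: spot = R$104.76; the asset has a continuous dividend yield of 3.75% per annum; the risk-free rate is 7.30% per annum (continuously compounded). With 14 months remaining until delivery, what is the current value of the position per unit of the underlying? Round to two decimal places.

-R$6.97

Current fair forward for the remaining 14 months: F = S·e^((r − q)·T), (r − q) = 0.0730 − 0.0375 = 0.0355
F = 104.76 · e^(0.0355 × 14/12) = 104.76 × 1.042286 = 109.1899
Value of long forward = (F − K)·e^(−rT) = (109.1899 − 101.60) · e^(−0.0730·14/12)
= 7.5899 × 0.918359 = 6.97
Short position value = −(long value) = -R$6.97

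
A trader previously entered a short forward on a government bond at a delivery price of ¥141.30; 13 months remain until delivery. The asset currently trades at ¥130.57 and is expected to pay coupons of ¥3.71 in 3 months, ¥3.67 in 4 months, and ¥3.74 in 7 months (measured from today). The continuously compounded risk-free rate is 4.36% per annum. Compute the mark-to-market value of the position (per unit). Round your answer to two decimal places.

PV(remaining coupons) I = 3.71·e^(−0.0436·3/12) + 3.67·e^(−0.0436·4/12) + 3.74·e^(−0.0436·7/12) = 10.9329
Current forward F = (S − I)·e^(rT) = (130.57 − 10.9329)·e^(0.0436·13/12) = 119.6371 × 1.048367 = 125.4236
Value (long) = (F − K)·e^(−rT) = (125.4236 − 141.30) × 0.953865 = -15.1439
Short position value = −(long value) = ¥15.14

¥15.14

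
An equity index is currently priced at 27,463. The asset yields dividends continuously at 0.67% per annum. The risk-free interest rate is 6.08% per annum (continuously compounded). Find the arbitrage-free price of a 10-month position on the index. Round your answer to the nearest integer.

F = S·e^((r − q)T) = 27463 · e^((0.0608 − 0.0067) × 10/12)
= 27463 · e^0.045083 = 27463 × 1.046115
F = 28,729

28,729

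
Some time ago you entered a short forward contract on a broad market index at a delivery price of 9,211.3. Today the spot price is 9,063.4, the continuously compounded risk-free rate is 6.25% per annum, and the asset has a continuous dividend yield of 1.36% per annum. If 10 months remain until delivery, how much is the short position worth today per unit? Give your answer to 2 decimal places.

-217.44

Current fair forward for the remaining 10 months: F = S·e^((r − q)·T), (r − q) = 0.0625 − 0.0136 = 0.0489
F = 9063.4 · e^(0.0489 × 10/12) = 9063.4 × 1.04159168 = 9440.3620
Value of long forward = (F − K)·e^(−rT) = (9440.3620 − 9211.3) · e^(−0.0625·10/12)
= 229.0620 × 0.94924976 = 217.44
Short position value = −(long value) = -217.44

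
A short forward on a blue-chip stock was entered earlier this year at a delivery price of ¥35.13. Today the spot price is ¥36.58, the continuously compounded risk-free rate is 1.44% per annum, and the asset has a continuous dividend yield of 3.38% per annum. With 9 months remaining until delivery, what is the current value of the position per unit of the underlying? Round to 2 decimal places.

-¥0.91

Current fair forward for the remaining 9 months: F = S·e^((r − q)·T), (r − q) = 0.0144 − 0.0338 = -0.0194
F = 36.58 · e^(-0.0194 × 9/12) = 36.58 × 0.985555 = 36.0516
Value of long forward = (F − K)·e^(−rT) = (36.0516 − 35.13) · e^(−0.0144·9/12)
= 0.9216 × 0.989258 = 0.91
Short position value = −(long value) = -¥0.91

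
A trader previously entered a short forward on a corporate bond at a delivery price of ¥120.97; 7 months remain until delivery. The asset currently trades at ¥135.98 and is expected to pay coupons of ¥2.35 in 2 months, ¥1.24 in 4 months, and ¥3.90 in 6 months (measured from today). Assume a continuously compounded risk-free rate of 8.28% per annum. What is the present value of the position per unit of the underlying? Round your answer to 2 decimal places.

-¥13.45

PV(remaining coupons) I = 2.35·e^(−0.0828·2/12) + 1.24·e^(−0.0828·4/12) + 3.90·e^(−0.0828·6/12) = 7.2659
Current forward F = (S − I)·e^(rT) = (135.98 − 7.2659)·e^(0.0828·7/12) = 128.7141 × 1.049485 = 135.0835
Value (long) = (F − K)·e^(−rT) = (135.0835 − 120.97) × 0.952848 = 13.4480
Short position value = −(long value) = -¥13.45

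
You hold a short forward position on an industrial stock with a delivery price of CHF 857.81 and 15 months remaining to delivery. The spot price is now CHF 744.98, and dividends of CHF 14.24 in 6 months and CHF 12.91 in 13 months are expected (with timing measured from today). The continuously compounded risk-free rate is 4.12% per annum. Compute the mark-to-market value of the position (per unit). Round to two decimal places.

CHF 96.07

PV(remaining dividends) I = 14.24·e^(−0.0412·6/12) + 12.91·e^(−0.0412·13/12) = 26.2961
Current forward F = (S − I)·e^(rT) = (744.98 − 26.2961)·e^(0.0412·15/12) = 718.6839 × 1.052849 = 756.6656
Value (long) = (F − K)·e^(−rT) = (756.6656 − 857.81) × 0.949804 = -96.0674
Short position value = −(long value) = CHF 96.07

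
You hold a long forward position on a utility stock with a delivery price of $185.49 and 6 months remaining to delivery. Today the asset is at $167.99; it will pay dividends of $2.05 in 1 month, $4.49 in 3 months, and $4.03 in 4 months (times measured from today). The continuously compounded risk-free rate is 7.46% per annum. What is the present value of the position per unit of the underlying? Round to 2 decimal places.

PV(remaining dividends) I = 2.05·e^(−0.0746·1/12) + 4.49·e^(−0.0746·3/12) + 4.03·e^(−0.0746·4/12) = 10.3754
Current forward F = (S − I)·e^(rT) = (167.99 − 10.3754)·e^(0.0746·6/12) = 157.6146 × 1.038004 = 163.6046
Value (long) = (F − K)·e^(−rT) = (163.6046 − 185.49) × 0.963387 = -21.0841
Value = -$21.08

-$21.08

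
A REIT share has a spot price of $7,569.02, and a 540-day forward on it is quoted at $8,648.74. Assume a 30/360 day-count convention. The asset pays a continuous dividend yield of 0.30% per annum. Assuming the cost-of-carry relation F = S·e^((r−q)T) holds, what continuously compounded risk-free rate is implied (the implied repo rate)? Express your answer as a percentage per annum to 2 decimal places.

From F = S·e^((r−q)T): (r − q) = ln(F/S)/T
ln(8648.74/7569.02) = ln(1.142650) = 0.133350
(r − q) = 0.133350 / (540/360) = 0.088900
r = ln(F/S)/T + q = 0.088900 + 0.0030 = 0.091900
r = 9.19%

9.19%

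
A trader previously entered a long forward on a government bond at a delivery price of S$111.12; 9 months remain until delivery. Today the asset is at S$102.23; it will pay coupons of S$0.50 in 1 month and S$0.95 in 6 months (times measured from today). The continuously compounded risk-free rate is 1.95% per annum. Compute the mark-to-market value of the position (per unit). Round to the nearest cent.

-S$8.72

PV(remaining coupons) I = 0.50·e^(−0.0195·1/12) + 0.95·e^(−0.0195·6/12) = 1.4400
Current forward F = (S − I)·e^(rT) = (102.23 − 1.4400)·e^(0.0195·9/12) = 100.7900 × 1.014732 = 102.2748
Value (long) = (F − K)·e^(−rT) = (102.2748 − 111.12) × 0.985481 = -8.7168
Value = -S$8.72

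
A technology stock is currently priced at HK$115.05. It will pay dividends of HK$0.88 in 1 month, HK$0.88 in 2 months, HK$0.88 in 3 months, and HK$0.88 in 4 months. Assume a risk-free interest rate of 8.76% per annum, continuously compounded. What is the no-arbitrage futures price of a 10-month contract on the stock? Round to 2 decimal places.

HK$120.04

PV(dividends) I = 0.88·e^(−0.0876·1/12) + 0.88·e^(−0.0876·2/12) + 0.88·e^(−0.0876·3/12) + 0.88·e^(−0.0876·4/12)
I = 0.8736 + 0.8672 + 0.8609 + 0.8547 = 3.4564
F = (S − I)·e^(rT) = (115.05 − 3.4564) · e^(0.0876·10/12)
= 111.5936 · e^0.073000 = 111.5936 × 1.075731 = HK$120.04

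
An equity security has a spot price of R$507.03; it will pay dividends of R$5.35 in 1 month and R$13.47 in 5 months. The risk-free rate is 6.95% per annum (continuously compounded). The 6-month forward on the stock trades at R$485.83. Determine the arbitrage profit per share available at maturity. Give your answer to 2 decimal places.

PV(dividends) I = 5.35·e^(−0.0695·1/12) + 13.47·e^(−0.0695·5/12) = 18.4046
Fair forward F* = (S − I)·e^(rT) = (507.03 − 18.4046)·e^0.034750 = 488.6254 × 1.035361 = 505.9037
Market R$485.83 < fair 505.9037: forward underpriced → reverse cash-and-carry (short the stock, invest proceeds at r, pay the dividends, go long the forward).
Profit at T = |F_mkt − F*| = |485.83 − 505.9037| = R$20.07 per share

R$20.07 per share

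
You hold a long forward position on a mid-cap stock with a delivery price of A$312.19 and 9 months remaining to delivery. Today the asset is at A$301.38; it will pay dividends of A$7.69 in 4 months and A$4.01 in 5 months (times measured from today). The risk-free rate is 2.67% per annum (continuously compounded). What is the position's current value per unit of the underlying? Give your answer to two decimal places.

PV(remaining dividends) I = 7.69·e^(−0.0267·4/12) + 4.01·e^(−0.0267·5/12) = 11.5875
Current forward F = (S − I)·e^(rT) = (301.38 − 11.5875)·e^(0.0267·9/12) = 289.7925 × 1.020227 = 295.6541
Value (long) = (F − K)·e^(−rT) = (295.6541 − 312.19) × 0.980174 = -16.2081
Value = -A$16.21

-A$16.21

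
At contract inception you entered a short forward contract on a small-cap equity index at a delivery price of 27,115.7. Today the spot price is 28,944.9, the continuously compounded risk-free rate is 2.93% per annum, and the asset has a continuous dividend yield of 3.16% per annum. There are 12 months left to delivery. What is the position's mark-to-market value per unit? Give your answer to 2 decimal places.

-1711.81

Current fair forward for the remaining 12 months: F = S·e^((r − q)·T), (r − q) = 0.0293 − 0.0316 = -0.0023
F = 28944.9 · e^(-0.0023 × 12/12) = 28944.9 × 0.99770264 = 28878.4031
Value of long forward = (F − K)·e^(−rT) = (28878.4031 − 27115.7) · e^(−0.0293·12/12)
= 1762.7031 × 0.97112508 = 1711.81
Short position value = −(long value) = -1711.81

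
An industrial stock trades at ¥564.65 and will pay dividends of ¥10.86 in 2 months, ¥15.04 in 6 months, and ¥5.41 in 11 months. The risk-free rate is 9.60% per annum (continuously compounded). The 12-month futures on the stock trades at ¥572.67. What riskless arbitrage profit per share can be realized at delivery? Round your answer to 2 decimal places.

¥15.88 per share

PV(dividends) I = 10.86·e^(−0.0960·2/12) + 15.04·e^(−0.0960·6/12) + 5.41·e^(−0.0960·11/12) = 29.9770
Fair futures F* = (S − I)·e^(rT) = (564.65 − 29.9770)·e^0.096000 = 534.6730 × 1.100759 = 588.5461
Market ¥572.67 < fair 588.5461: forward underpriced → reverse cash-and-carry (short the stock, invest proceeds at r, pay the dividends, go long the forward).
Profit at T = |F_mkt − F*| = |572.67 − 588.5461| = ¥15.88 per share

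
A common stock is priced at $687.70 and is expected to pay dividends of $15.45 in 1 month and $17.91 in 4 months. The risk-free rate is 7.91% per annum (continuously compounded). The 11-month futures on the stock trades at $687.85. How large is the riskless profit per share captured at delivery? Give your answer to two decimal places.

$16.31 per share

PV(dividends) I = 15.45·e^(−0.0791·1/12) + 17.91·e^(−0.0791·4/12) = 32.7924
Fair futures F* = (S − I)·e^(rT) = (687.70 − 32.7924)·e^0.072508 = 654.9076 × 1.075201 = 704.1573
Market $687.85 < fair 704.1573: forward underpriced → reverse cash-and-carry (short the stock, invest proceeds at r, pay the dividends, go long the forward).
Profit at T = |F_mkt − F*| = |687.85 − 704.1573| = $16.31 per share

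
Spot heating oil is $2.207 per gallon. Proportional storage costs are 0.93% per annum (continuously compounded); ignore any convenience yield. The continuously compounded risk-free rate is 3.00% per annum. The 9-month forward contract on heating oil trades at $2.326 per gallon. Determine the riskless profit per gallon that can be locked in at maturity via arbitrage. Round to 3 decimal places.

$0.053 per gallon

Fair forward: F* = S·e^(carry·T), with carry = (r + u) = 0.0300 + 0.0093 = 0.0393
F* = 2.207 · e^(0.0393 × 9/12) = 2.207 · e^0.029475 = 2.207 × 1.029914 = $2.2730
Market $2.326 > fair $2.2730: forward overpriced → cash-and-carry (buy spot, short the forward).
At maturity, profit = |F_mkt − F*| = |2.326 − 2.2730| = $0.053 per gallon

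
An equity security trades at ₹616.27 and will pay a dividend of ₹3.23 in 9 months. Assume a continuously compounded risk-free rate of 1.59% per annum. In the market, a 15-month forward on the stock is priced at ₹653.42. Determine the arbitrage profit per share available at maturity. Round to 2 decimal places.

PV(dividends) I = 3.23·e^(−0.0159·9/12) = 3.1917
Fair forward F* = (S − I)·e^(rT) = (616.27 − 3.1917)·e^0.019875 = 613.0783 × 1.020074 = 625.3852
Market ₹653.42 > fair 625.3852: forward overpriced → cash-and-carry (borrow at r, buy the stock and collect the dividends, short the forward).
Profit at T = |F_mkt − F*| = |653.42 − 625.3852| = ₹28.03 per share

₹28.03 per share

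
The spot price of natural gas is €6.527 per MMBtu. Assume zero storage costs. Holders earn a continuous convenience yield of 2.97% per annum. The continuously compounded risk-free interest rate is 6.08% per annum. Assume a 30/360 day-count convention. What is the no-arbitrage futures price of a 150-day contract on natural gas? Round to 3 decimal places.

€6.612 per MMBtu

Net carry = r + u − y = 0.0608 + 0.0000 − 0.0297 = 0.0311
F = S·e^((r+u−y)T) = 6.527 · e^(0.0311 × 150/360) = 6.527 · e^0.012958
= 6.527 × 1.013042 = €6.612 per MMBtu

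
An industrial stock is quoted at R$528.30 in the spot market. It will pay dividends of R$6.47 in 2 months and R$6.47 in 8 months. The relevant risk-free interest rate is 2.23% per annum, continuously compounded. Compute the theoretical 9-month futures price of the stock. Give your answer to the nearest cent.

PV(dividends) I = 6.47·e^(−0.0223·2/12) + 6.47·e^(−0.0223·8/12)
I = 6.4460 + 6.3745 = 12.8205
F = (S − I)·e^(rT) = (528.30 − 12.8205) · e^(0.0223·9/12)
= 515.4795 · e^0.016725 = 515.4795 × 1.016866 = R$524.17

R$524.17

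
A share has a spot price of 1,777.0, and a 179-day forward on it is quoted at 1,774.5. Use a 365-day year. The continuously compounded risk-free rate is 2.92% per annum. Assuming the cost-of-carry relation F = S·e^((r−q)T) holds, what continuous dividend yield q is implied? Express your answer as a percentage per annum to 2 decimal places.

3.21%

From F = S·e^((r−q)T): (r − q) = ln(F/S)/T
ln(1774.5/1777.0) = ln(0.998593) = -0.001408
(r − q) = -0.001408 / (179/365) = -0.002871
q = r − ln(F/S)/T = 0.0292 + 0.002871 = 0.032071
q = 3.21%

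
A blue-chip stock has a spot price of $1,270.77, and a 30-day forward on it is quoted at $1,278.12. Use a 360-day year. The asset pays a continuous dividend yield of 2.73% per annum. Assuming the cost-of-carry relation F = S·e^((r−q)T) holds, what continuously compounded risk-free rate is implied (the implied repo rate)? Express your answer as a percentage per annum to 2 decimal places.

9.65%

From F = S·e^((r−q)T): (r − q) = ln(F/S)/T
ln(1278.12/1270.77) = ln(1.005784) = 0.005767
(r − q) = 0.005767 / (30/360) = 0.069204
r = ln(F/S)/T + q = 0.069204 + 0.0273 = 0.096504
r = 9.65%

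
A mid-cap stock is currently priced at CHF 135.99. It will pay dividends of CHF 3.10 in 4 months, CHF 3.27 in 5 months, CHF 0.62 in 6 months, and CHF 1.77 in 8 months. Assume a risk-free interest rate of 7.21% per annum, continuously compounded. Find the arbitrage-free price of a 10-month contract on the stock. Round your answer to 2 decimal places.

PV(dividends) I = 3.10·e^(−0.0721·4/12) + 3.27·e^(−0.0721·5/12) + 0.62·e^(−0.0721·6/12) + 1.77·e^(−0.0721·8/12)
I = 3.0264 + 3.1732 + 0.5980 + 1.6869 = 8.4845
F = (S − I)·e^(rT) = (135.99 − 8.4845) · e^(0.0721·10/12)
= 127.5055 · e^0.060083 = 127.5055 × 1.061925 = CHF 135.40

CHF 135.40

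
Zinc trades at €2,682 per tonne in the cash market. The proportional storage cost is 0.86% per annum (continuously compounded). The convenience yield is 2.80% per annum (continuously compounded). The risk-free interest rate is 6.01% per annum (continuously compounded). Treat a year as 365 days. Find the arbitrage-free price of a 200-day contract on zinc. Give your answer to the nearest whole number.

€2,742 per tonne

Net carry = r + u − y = 0.0601 + 0.0086 − 0.0280 = 0.0407
F = S·e^((r+u−y)T) = 2682 · e^(0.0407 × 200/365) = 2682 · e^0.022301
= 2682 × 1.022552 = €2,742 per tonne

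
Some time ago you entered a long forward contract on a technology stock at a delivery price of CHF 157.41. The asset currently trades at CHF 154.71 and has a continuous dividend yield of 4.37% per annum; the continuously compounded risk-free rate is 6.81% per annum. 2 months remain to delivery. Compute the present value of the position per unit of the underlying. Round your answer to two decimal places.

Current fair forward for the remaining 2 months: F = S·e^((r − q)·T), (r − q) = 0.0681 − 0.0437 = 0.0244
F = 154.71 · e^(0.0244 × 2/12) = 154.71 × 1.004075 = 155.3404
Value of long forward = (F − K)·e^(−rT) = (155.3404 − 157.41) · e^(−0.0681·2/12)
= -2.0696 × 0.988714 = -2.05

-CHF 2.05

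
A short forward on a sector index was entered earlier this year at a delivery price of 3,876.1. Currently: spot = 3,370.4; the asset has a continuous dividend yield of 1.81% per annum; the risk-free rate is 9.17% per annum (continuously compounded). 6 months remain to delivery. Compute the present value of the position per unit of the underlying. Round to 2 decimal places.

Current fair forward for the remaining 6 months: F = S·e^((r − q)·T), (r − q) = 0.0917 − 0.0181 = 0.0736
F = 3370.4 · e^(0.0736 × 6/12) = 3370.4 × 1.03748550 = 3496.7411
Value of long forward = (F − K)·e^(−rT) = (3496.7411 − 3876.1) · e^(−0.0917·6/12)
= -379.3589 × 0.95518523 = -362.36
Short position value = −(long value) = 362.36

362.36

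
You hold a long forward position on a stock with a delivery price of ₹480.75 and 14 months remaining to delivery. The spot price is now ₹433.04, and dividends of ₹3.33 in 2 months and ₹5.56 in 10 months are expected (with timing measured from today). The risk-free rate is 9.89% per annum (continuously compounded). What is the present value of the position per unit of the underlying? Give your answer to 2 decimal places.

-₹3.72

PV(remaining dividends) I = 3.33·e^(−0.0989·2/12) + 5.56·e^(−0.0989·10/12) = 8.3957
Current forward F = (S − I)·e^(rT) = (433.04 − 8.3957)·e^(0.0989·14/12) = 424.6443 × 1.122304 = 476.5800
Value (long) = (F − K)·e^(−rT) = (476.5800 − 480.75) × 0.891025 = -3.7156
Value = -₹3.72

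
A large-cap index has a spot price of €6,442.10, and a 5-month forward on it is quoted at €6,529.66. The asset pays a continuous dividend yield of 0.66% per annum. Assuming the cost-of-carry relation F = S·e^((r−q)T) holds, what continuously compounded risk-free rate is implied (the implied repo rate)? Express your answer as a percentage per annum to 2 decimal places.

From F = S·e^((r−q)T): (r − q) = ln(F/S)/T
ln(6529.66/6442.10) = ln(1.013592) = 0.013500
(r − q) = 0.013500 / (5/12) = 0.032400
r = ln(F/S)/T + q = 0.032400 + 0.0066 = 0.039000
r = 3.90%

3.90%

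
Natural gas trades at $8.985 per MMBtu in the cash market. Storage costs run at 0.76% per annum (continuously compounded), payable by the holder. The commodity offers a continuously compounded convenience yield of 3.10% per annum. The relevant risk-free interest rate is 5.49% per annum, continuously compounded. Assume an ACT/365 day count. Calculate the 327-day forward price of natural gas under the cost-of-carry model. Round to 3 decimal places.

Net carry = r + u − y = 0.0549 + 0.0076 − 0.0310 = 0.0315
F = S·e^((r+u−y)T) = 8.985 · e^(0.0315 × 327/365) = 8.985 · e^0.028221
= 8.985 × 1.028623 = $9.242 per MMBtu

$9.242 per MMBtu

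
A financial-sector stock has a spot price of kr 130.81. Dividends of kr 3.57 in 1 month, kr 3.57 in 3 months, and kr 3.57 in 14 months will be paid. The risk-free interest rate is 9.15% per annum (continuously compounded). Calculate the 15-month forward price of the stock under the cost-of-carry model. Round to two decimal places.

kr 135.18

PV(dividends) I = 3.57·e^(−0.0915·1/12) + 3.57·e^(−0.0915·3/12) + 3.57·e^(−0.0915·14/12)
I = 3.5429 + 3.4893 + 3.2085 = 10.2407
F = (S − I)·e^(rT) = (130.81 − 10.2407) · e^(0.0915·15/12)
= 120.5693 · e^0.114375 = 120.5693 × 1.121172 = kr 135.18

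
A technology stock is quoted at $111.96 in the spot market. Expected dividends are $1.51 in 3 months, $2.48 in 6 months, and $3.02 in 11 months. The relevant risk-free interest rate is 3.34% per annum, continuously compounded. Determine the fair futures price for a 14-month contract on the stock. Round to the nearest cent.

PV(dividends) I = 1.51·e^(−0.0334·3/12) + 2.48·e^(−0.0334·6/12) + 3.02·e^(−0.0334·11/12)
I = 1.4974 + 2.4389 + 2.9289 = 6.8652
F = (S − I)·e^(rT) = (111.96 − 6.8652) · e^(0.0334·14/12)
= 105.0948 · e^0.038967 = 105.0948 × 1.039736 = $109.27

$109.27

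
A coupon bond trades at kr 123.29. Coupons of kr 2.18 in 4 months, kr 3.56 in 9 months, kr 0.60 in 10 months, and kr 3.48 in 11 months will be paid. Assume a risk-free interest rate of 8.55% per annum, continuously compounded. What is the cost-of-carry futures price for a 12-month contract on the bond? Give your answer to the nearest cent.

kr 124.24

PV(coupons) I = 2.18·e^(−0.0855·4/12) + 3.56·e^(−0.0855·9/12) + 0.60·e^(−0.0855·10/12) + 3.48·e^(−0.0855·11/12)
I = 2.1187 + 3.3389 + 0.5587 + 3.2177 = 9.2340
F = (S − I)·e^(rT) = (123.29 − 9.2340) · e^(0.0855·12/12)
= 114.0560 · e^0.085500 = 114.0560 × 1.089262 = kr 124.24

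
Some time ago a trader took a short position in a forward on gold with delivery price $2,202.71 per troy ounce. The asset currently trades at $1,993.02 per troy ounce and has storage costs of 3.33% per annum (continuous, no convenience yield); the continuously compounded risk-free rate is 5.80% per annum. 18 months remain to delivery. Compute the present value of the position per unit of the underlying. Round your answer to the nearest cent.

-$75.93 per troy ounce

Current fair forward for the remaining 18 months: F = S·e^((r + u)·T), (r + u) = 0.0580 + 0.0333 = 0.0913
F = 1993.02 · e^(0.0913 × 18/12) = 1993.02 × 1.14677081 = 2285.5372
Value of long forward = (F − K)·e^(−rT) = (2285.5372 − 2202.71) · e^(−0.0580·18/12)
= 82.8272 × 0.91667710 = 75.93
Short position value = −(long value) = -$75.93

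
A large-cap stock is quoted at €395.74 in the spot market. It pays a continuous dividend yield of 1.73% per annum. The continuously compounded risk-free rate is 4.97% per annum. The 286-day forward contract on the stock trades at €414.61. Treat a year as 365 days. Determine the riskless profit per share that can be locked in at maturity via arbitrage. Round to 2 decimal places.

Fair forward: F* = S·e^(carry·T), with carry = (r − q) = 0.0497 − 0.0173 = 0.0324
F* = 395.74 · e^(0.0324 × 286/365) = 395.74 · e^0.025387 = 395.74 × 1.025712 = €405.9153
Market €414.61 > fair €405.9153: forward overpriced → cash-and-carry (buy spot, short the forward).
At maturity, profit = |F_mkt − F*| = |414.61 − 405.9153| = €8.69 per share

€8.69 per share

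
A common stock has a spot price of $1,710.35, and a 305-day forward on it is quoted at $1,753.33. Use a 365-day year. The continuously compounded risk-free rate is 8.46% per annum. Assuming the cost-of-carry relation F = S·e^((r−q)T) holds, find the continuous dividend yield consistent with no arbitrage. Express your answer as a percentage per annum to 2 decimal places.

5.49%

From F = S·e^((r−q)T): (r − q) = ln(F/S)/T
ln(1753.33/1710.35) = ln(1.025129) = 0.024818
(r − q) = 0.024818 / (305/365) = 0.029700
q = r − ln(F/S)/T = 0.0846 − 0.029700 = 0.054900
q = 5.49%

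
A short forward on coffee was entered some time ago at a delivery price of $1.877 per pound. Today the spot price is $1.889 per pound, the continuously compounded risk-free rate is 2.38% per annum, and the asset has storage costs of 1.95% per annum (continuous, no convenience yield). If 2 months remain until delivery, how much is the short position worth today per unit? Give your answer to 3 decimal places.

-$0.026 per pound

Current fair forward for the remaining 2 months: F = S·e^((r + u)·T), (r + u) = 0.0238 + 0.0195 = 0.0433
F = 1.889 · e^(0.0433 × 2/12) = 1.889 × 1.007243 = 1.9027
Value of long forward = (F − K)·e^(−rT) = (1.9027 − 1.877) · e^(−0.0238·2/12)
= 0.0257 × 0.996041 = 0.026
Short position value = −(long value) = -$0.026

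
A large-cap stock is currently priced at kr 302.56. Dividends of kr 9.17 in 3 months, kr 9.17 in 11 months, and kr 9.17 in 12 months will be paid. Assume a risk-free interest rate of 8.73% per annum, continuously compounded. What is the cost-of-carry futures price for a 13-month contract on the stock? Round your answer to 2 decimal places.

PV(dividends) I = 9.17·e^(−0.0873·3/12) + 9.17·e^(−0.0873·11/12) + 9.17·e^(−0.0873·12/12)
I = 8.9720 + 8.4648 + 8.4034 = 25.8402
F = (S − I)·e^(rT) = (302.56 − 25.8402) · e^(0.0873·13/12)
= 276.7198 · e^0.094575 = 276.7198 × 1.099192 = kr 304.17

kr 304.17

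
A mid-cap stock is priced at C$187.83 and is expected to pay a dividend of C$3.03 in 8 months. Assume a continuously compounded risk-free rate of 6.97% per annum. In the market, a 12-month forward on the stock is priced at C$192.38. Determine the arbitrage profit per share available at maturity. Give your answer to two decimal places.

C$5.91 per share

PV(dividends) I = 3.03·e^(−0.0697·8/12) = 2.8924
Fair forward F* = (S − I)·e^(rT) = (187.83 − 2.8924)·e^0.069700 = 184.9376 × 1.072186 = 198.2875
Market C$192.38 < fair 198.2875: forward underpriced → reverse cash-and-carry (short the stock, invest proceeds at r, pay the dividends, go long the forward).
Profit at T = |F_mkt − F*| = |192.38 − 198.2875| = C$5.91 per share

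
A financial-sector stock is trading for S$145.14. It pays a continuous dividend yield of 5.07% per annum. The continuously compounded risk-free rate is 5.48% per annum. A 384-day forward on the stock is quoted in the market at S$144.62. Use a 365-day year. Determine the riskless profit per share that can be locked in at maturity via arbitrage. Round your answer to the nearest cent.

S$1.15 per share

Fair forward: F* = S·e^(carry·T), with carry = (r − q) = 0.0548 − 0.0507 = 0.0041
F* = 145.14 · e^(0.0041 × 384/365) = 145.14 · e^0.004313 = 145.14 × 1.004322 = S$145.7673
Market S$144.62 < fair S$145.7673: forward underpriced → reverse cash-and-carry (short spot, go long the forward).
At maturity, profit = |F_mkt − F*| = |144.62 − 145.7673| = S$1.15 per share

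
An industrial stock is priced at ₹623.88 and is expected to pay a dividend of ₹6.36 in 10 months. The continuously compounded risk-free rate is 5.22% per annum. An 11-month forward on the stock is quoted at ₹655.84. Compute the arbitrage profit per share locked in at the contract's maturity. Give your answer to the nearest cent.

PV(dividends) I = 6.36·e^(−0.0522·10/12) = 6.0893
Fair forward F* = (S − I)·e^(rT) = (623.88 − 6.0893)·e^0.047850 = 617.7907 × 1.049013 = 648.0705
Market ₹655.84 > fair 648.0705: forward overpriced → cash-and-carry (borrow at r, buy the stock and collect the dividends, short the forward).
Profit at T = |F_mkt − F*| = |655.84 − 648.0705| = ₹7.77 per share

₹7.77 per share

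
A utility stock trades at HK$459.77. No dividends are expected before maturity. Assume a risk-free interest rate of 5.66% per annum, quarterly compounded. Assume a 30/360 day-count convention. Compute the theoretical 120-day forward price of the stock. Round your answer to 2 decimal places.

HK$468.46

F = S · (1+r/4)^(4T)
= 459.77 × 1.018911
F = HK$468.46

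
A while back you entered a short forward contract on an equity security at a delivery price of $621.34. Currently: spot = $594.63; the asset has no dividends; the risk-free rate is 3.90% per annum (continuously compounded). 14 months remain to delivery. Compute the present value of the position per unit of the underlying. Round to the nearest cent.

-$0.93

Current fair forward for the remaining 14 months: F = S·e^(r·T), r = 0.0390
F = 594.63 · e^(0.0390 × 14/12) = 594.63 × 1.046551 = 622.3106
Value of long forward = (F − K)·e^(−rT) = (622.3106 − 621.34) · e^(−0.0390·14/12)
= 0.9706 × 0.955520 = 0.93
Short position value = −(long value) = -$0.93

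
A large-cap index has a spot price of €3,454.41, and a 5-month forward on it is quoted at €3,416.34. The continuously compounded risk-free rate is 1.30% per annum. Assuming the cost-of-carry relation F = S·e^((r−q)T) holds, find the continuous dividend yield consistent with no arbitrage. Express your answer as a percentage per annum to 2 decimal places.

From F = S·e^((r−q)T): (r − q) = ln(F/S)/T
ln(3416.34/3454.41) = ln(0.988979) = -0.011082
(r − q) = -0.011082 / (5/12) = -0.026597
q = r − ln(F/S)/T = 0.0130 + 0.026597 = 0.039597
q = 3.96%

3.96%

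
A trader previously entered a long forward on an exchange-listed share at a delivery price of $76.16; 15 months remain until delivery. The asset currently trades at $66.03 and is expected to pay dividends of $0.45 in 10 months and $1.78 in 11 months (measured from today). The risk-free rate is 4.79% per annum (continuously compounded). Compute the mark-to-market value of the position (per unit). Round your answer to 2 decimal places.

-$7.84

PV(remaining dividends) I = 0.45·e^(−0.0479·10/12) + 1.78·e^(−0.0479·11/12) = 2.1359
Current forward F = (S − I)·e^(rT) = (66.03 − 2.1359)·e^(0.0479·15/12) = 63.8941 × 1.061704 = 67.8366
Value (long) = (F − K)·e^(−rT) = (67.8366 − 76.16) × 0.941882 = -7.8397
Value = -$7.84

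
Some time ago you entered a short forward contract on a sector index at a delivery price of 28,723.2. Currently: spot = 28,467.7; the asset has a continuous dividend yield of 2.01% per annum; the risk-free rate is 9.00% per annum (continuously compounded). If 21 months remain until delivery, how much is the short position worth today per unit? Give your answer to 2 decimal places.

Current fair forward for the remaining 21 months: F = S·e^((r − q)·T), (r − q) = 0.0900 − 0.0201 = 0.0699
F = 28467.7 · e^(0.0699 × 21/12) = 28467.7 × 1.13012133 = 32171.9550
Value of long forward = (F − K)·e^(−rT) = (32171.9550 − 28723.2) · e^(−0.0900·21/12)
= 3448.7550 × 0.85427681 = 2946.19
Short position value = −(long value) = -2946.19

-2946.19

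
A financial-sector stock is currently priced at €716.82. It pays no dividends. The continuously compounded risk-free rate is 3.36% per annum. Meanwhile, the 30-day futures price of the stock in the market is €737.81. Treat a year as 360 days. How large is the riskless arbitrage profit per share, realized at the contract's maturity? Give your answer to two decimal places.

Fair futures: F* = S·e^(carry·T), with carry = r = 0.0336
F* = 716.82 · e^(0.0336 × 30/360) = 716.82 · e^0.002800 = 716.82 × 1.002804 = €718.8300
Market €737.81 > fair €718.8300: forward overpriced → cash-and-carry (buy spot, short the forward).
At maturity, profit = |F_mkt − F*| = |737.81 − 718.8300| = €18.98 per share

€18.98 per share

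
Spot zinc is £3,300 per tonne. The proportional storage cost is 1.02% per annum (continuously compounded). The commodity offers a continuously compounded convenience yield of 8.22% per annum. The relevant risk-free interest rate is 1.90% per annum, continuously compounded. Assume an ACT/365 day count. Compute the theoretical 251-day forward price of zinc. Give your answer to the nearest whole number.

Net carry = r + u − y = 0.0190 + 0.0102 − 0.0822 = -0.0530
F = S·e^((r+u−y)T) = 3300 · e^(-0.0530 × 251/365) = 3300 · e^-0.036447
= 3300 × 0.964209 = £3,182 per tonne

£3,182 per tonne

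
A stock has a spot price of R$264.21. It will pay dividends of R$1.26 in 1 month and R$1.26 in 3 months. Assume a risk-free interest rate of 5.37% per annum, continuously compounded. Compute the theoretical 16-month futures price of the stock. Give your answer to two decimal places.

R$281.14

PV(dividends) I = 1.26·e^(−0.0537·1/12) + 1.26·e^(−0.0537·3/12)
I = 1.2544 + 1.2432 = 2.4976
F = (S − I)·e^(rT) = (264.21 − 2.4976) · e^(0.0537·16/12)
= 261.7124 · e^0.071600 = 261.7124 × 1.074226 = R$281.14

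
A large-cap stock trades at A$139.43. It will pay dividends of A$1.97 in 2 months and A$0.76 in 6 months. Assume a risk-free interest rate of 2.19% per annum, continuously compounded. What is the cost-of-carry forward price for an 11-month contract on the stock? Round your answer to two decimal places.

A$139.49

PV(dividends) I = 1.97·e^(−0.0219·2/12) + 0.76·e^(−0.0219·6/12)
I = 1.9628 + 0.7517 = 2.7145
F = (S − I)·e^(rT) = (139.43 − 2.7145) · e^(0.0219·11/12)
= 136.7155 · e^0.020075 = 136.7155 × 1.020278 = A$139.49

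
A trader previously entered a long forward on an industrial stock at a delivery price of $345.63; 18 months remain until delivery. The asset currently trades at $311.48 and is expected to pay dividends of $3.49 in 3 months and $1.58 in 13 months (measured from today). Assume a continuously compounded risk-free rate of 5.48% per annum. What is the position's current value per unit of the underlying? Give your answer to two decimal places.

-$11.81

PV(remaining dividends) I = 3.49·e^(−0.0548·3/12) + 1.58·e^(−0.0548·13/12) = 4.9314
Current forward F = (S − I)·e^(rT) = (311.48 − 4.9314)·e^(0.0548·18/12) = 306.5486 × 1.085673 = 332.8115
Value (long) = (F − K)·e^(−rT) = (332.8115 − 345.63) × 0.921088 = -11.8070
Value = -$11.81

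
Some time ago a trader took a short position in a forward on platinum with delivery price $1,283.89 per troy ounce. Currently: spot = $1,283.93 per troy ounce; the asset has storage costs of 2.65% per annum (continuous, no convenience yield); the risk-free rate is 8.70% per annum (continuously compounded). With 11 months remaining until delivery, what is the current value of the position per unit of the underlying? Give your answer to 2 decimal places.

-$130.02 per troy ounce

Current fair forward for the remaining 11 months: F = S·e^((r + u)·T), (r + u) = 0.0870 + 0.0265 = 0.1135
F = 1283.93 · e^(0.1135 × 11/12) = 1283.93 × 1.10964669 = 1424.7087
Value of long forward = (F − K)·e^(−rT) = (1424.7087 − 1283.89) · e^(−0.0870·11/12)
= 140.8187 × 0.92334715 = 130.02
Short position value = −(long value) = -$130.02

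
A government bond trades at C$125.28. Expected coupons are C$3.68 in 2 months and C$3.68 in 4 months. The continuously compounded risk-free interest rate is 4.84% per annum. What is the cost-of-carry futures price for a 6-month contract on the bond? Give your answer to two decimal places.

PV(coupons) I = 3.68·e^(−0.0484·2/12) + 3.68·e^(−0.0484·4/12)
I = 3.6504 + 3.6211 = 7.2715
F = (S − I)·e^(rT) = (125.28 − 7.2715) · e^(0.0484·6/12)
= 118.0085 · e^0.024200 = 118.0085 × 1.024495 = C$120.90

C$120.90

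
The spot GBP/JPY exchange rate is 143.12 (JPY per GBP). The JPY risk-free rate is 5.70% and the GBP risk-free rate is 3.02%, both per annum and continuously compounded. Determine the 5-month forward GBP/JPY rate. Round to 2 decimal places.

144.73

F = S·e^((r_JPY − r_GBP)T) = 143.12 · e^((0.0570 − 0.0302) × 5/12)
= 143.12 · e^0.011167 = 143.12 × 1.011230
F = 144.73 JPY per GBP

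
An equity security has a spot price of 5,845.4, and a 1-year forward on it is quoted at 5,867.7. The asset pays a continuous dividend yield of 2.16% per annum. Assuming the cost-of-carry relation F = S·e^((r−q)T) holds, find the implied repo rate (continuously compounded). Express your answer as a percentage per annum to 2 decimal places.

From F = S·e^((r−q)T): (r − q) = ln(F/S)/T
ln(5867.7/5845.4) = ln(1.003815) = 0.003808
(r − q) = 0.003808 / (12/12) = 0.003808
r = ln(F/S)/T + q = 0.003808 + 0.0216 = 0.025408
r = 2.54%

2.54%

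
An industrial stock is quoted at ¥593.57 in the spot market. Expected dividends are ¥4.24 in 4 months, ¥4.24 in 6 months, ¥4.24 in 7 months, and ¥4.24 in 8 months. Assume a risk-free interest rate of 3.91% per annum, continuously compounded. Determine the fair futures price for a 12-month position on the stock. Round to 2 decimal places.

¥599.96

PV(dividends) I = 4.24·e^(−0.0391·4/12) + 4.24·e^(−0.0391·6/12) + 4.24·e^(−0.0391·7/12) + 4.24·e^(−0.0391·8/12)
I = 4.1851 + 4.1579 + 4.1444 + 4.1309 = 16.6183
F = (S − I)·e^(rT) = (593.57 − 16.6183) · e^(0.0391·12/12)
= 576.9517 · e^0.039100 = 576.9517 × 1.039874 = ¥599.96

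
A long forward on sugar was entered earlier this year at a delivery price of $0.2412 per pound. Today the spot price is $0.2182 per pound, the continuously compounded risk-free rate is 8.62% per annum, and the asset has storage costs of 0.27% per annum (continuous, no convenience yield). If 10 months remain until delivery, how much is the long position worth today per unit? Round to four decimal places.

Current fair forward for the remaining 10 months: F = S·e^((r + u)·T), (r + u) = 0.0862 + 0.0027 = 0.0889
F = 0.2182 · e^(0.0889 × 10/12) = 0.2182 × 1.076897 = 0.2350
Value of long forward = (F − K)·e^(−rT) = (0.2350 − 0.2412) · e^(−0.0862·10/12)
= -0.0062 × 0.930686 = -0.0058

-$0.0058 per pound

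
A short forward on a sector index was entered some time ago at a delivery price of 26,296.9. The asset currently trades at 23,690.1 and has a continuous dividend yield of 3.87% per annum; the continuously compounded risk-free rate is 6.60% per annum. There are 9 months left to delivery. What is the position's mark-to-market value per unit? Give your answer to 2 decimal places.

Current fair forward for the remaining 9 months: F = S·e^((r − q)·T), (r − q) = 0.0660 − 0.0387 = 0.0273
F = 23690.1 · e^(0.0273 × 9/12) = 23690.1 × 1.02068605 = 24180.1546
Value of long forward = (F − K)·e^(−rT) = (24180.1546 − 26296.9) · e^(−0.0660·9/12)
= -2116.7454 × 0.95170516 = -2014.52
Short position value = −(long value) = 2014.52

2014.52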